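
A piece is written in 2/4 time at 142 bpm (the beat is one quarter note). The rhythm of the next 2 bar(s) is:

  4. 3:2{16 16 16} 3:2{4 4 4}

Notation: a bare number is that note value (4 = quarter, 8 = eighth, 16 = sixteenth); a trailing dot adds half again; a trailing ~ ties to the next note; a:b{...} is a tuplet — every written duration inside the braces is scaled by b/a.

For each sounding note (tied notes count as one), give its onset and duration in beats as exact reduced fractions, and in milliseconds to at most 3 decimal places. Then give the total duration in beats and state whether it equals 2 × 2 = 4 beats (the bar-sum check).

1) 0.0ms=0b +633.803ms=3/2b
2) 633.803ms=3/2b +70.423ms=1/6b
3) 704.225ms=5/3b +70.423ms=1/6b
4) 774.648ms=11/6b +70.423ms=1/6b
5) 845.07ms=2b +281.69ms=2/3b
6) 1126.761ms=8/3b +281.69ms=2/3b
7) 1408.451ms=10/3b +281.69ms=2/3b
Σ=4b of 4 (142bpm 2/4) — PASS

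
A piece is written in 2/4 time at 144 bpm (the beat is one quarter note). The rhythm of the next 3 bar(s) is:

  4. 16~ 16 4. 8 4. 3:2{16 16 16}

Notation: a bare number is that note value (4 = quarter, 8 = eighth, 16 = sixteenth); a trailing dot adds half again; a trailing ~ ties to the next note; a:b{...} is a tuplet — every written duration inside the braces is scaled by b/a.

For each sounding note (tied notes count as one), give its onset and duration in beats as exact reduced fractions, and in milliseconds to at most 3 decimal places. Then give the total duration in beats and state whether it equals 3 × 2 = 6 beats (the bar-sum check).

1) 0.0ms=0b +625.0ms=3/2b
2) 625.0ms=3/2b +208.333ms=1/2b
3) 833.333ms=2b +625.0ms=3/2b
4) 1458.333ms=7/2b +208.333ms=1/2b
5) 1666.667ms=4b +625.0ms=3/2b
6) 2291.667ms=11/2b +69.444ms=1/6b
7) 2361.111ms=17/3b +69.444ms=1/6b
8) 2430.556ms=35/6b +69.444ms=1/6b
Σ=6b of 6 (144bpm 2/4) — PASS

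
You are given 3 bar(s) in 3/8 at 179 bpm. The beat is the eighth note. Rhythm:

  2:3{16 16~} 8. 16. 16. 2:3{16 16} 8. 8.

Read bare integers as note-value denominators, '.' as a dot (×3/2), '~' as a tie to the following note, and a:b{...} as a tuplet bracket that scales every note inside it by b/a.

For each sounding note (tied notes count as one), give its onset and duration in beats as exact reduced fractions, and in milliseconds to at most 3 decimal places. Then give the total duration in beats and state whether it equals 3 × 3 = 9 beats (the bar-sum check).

1) 0.0ms=0b +251.397ms=3/4b
2) 251.397ms=3/4b +754.19ms=9/4b
3) 1005.587ms=3b +251.397ms=3/4b
4) 1256.983ms=15/4b +251.397ms=3/4b
5) 1508.38ms=9/2b +251.397ms=3/4b
6) 1759.777ms=21/4b +251.397ms=3/4b
7) 2011.173ms=6b +502.793ms=3/2b
8) 2513.966ms=15/2b +502.793ms=3/2b
Σ=9b of 9 (179bpm 3/8) — PASS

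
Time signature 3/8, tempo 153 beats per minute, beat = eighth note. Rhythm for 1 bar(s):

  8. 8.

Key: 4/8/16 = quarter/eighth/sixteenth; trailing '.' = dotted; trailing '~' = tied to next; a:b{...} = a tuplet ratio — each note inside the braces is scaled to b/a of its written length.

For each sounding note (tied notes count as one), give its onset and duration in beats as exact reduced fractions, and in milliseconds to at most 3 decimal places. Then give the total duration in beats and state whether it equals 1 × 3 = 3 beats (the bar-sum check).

1) 0.0ms=0b +588.235ms=3/2b
2) 588.235ms=3/2b +588.235ms=3/2b
Σ=3b of 3 (153bpm 3/8) — PASS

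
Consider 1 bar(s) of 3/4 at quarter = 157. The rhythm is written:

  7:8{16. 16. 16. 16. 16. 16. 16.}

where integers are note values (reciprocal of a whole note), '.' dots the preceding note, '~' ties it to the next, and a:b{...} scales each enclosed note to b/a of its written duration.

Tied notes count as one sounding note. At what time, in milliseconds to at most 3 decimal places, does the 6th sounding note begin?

1. 0.0ms @ 0 + 163.785ms (3/7)
2. 163.785ms @ 3/7 + 163.785ms (3/7)
3. 327.571ms @ 6/7 + 163.785ms (3/7)
4. 491.356ms @ 9/7 + 163.785ms (3/7)
5. 655.141ms @ 12/7 + 163.785ms (3/7)
6. 818.926ms @ 15/7 + 163.785ms (3/7)
7. 982.712ms @ 18/7 + 163.785ms (3/7)

note 6 onset = 15/7b = 818.926ms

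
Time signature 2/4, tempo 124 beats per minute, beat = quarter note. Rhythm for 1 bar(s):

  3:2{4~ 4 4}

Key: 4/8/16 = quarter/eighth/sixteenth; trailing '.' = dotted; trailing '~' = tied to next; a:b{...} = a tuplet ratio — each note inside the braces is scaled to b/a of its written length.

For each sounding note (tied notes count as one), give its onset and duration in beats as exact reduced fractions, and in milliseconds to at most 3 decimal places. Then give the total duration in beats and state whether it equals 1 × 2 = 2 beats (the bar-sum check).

1) 0.0ms=0b +645.161ms=4/3b
2) 645.161ms=4/3b +322.581ms=2/3b
Σ=2b of 2 (124bpm 2/4) — PASS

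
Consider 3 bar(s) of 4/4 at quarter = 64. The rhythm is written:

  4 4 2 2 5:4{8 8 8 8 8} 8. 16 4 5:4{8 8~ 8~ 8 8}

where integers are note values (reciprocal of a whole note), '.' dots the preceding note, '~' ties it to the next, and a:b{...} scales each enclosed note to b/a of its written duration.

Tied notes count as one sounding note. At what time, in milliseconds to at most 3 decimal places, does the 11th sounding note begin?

1. 0.0ms @ 0 + 937.5ms (1)
2. 937.5ms @ 1 + 937.5ms (1)
3. 1875.0ms @ 2 + 1875.0ms (2)
4. 3750.0ms @ 4 + 1875.0ms (2)
5. 5625.0ms @ 6 + 375.0ms (2/5)
6. 6000.0ms @ 32/5 + 375.0ms (2/5)
7. 6375.0ms @ 34/5 + 375.0ms (2/5)
8. 6750.0ms @ 36/5 + 375.0ms (2/5)
9. 7125.0ms @ 38/5 + 375.0ms (2/5)
10. 7500.0ms @ 8 + 703.125ms (3/4)
11. 8203.125ms @ 35/4 + 234.375ms (1/4)
12. 8437.5ms @ 9 + 937.5ms (1)
13. 9375.0ms @ 10 + 375.0ms (2/5)
14. 9750.0ms @ 52/5 + 1125.0ms (6/5)
15. 10875.0ms @ 58/5 + 375.0ms (2/5)

note 11 onset = 35/4b = 8203.125ms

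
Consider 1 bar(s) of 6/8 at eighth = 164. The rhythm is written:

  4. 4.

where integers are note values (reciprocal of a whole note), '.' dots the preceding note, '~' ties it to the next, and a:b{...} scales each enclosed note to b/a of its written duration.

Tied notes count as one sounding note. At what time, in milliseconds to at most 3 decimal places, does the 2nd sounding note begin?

1. 0.0ms @ 0 + 1097.561ms (3)
2. 1097.561ms @ 3 + 1097.561ms (3)

note 2 onset = 3b = 1097.561ms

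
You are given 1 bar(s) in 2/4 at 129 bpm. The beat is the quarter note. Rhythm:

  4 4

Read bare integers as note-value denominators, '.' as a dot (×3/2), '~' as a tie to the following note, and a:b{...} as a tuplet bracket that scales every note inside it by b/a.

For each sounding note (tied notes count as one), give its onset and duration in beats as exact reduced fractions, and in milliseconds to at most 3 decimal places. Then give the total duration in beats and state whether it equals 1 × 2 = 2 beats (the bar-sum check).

1) 0.0ms=0b +465.116ms=1b
2) 465.116ms=1b +465.116ms=1b
Σ=2b of 2 (129bpm 2/4) — PASS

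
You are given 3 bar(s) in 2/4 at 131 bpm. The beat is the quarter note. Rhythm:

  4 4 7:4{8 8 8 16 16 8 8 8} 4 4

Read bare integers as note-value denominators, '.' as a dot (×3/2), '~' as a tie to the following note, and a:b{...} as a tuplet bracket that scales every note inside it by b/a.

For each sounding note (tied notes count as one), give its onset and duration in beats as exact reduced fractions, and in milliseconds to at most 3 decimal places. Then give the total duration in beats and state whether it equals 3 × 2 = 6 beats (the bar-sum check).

1) 0.0ms=0b +458.015ms=1b
2) 458.015ms=1b +458.015ms=1b
3) 916.031ms=2b +130.862ms=2/7b
4) 1046.892ms=16/7b +130.862ms=2/7b
5) 1177.754ms=18/7b +130.862ms=2/7b
6) 1308.615ms=20/7b +65.431ms=1/7b
7) 1374.046ms=3b +65.431ms=1/7b
8) 1439.477ms=22/7b +130.862ms=2/7b
9) 1570.338ms=24/7b +130.862ms=2/7b
10) 1701.2ms=26/7b +130.862ms=2/7b
11) 1832.061ms=4b +458.015ms=1b
12) 2290.076ms=5b +458.015ms=1b
Σ=6b of 6 (131bpm 2/4) — PASS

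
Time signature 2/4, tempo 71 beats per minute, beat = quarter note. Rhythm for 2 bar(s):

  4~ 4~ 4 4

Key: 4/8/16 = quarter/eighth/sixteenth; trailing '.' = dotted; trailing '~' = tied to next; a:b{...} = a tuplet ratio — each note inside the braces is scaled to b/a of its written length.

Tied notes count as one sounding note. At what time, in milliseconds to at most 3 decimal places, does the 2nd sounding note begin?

1. 0.0ms @ 0 + 2535.211ms (3)
2. 2535.211ms @ 3 + 845.07ms (1)

note 2 onset = 3b = 2535.211ms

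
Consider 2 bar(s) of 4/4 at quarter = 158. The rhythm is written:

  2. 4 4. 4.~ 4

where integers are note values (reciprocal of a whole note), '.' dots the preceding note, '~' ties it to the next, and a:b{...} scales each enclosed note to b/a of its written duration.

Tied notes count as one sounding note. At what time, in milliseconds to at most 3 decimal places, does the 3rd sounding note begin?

1. 0.0ms @ 0 + 1139.241ms (3)
2. 1139.241ms @ 3 + 379.747ms (1)
3. 1518.987ms @ 4 + 569.62ms (3/2)
4. 2088.608ms @ 11/2 + 949.367ms (5/2)

note 3 onset = 4b = 1518.987ms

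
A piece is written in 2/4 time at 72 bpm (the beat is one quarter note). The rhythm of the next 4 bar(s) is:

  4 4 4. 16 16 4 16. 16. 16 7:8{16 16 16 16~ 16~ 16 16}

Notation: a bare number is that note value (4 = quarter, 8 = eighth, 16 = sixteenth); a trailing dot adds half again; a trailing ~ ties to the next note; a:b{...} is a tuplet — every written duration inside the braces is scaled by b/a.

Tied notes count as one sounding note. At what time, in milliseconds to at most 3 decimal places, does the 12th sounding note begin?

note 12 onset = 46/7b = 5476.19ms

1. 0.0ms @ 0 + 833.333ms (1)
2. 833.333ms @ 1 + 833.333ms (1)
3. 1666.667ms @ 2 + 1250.0ms (3/2)
4. 2916.667ms @ 7/2 + 208.333ms (1/4)
5. 3125.0ms @ 15/4 + 208.333ms (1/4)
6. 3333.333ms @ 4 + 833.333ms (1)
7. 4166.667ms @ 5 + 312.5ms (3/8)
8. 4479.167ms @ 43/8 + 312.5ms (3/8)
9. 4791.667ms @ 23/4 + 208.333ms (1/4)
10. 5000.0ms @ 6 + 238.095ms (2/7)
11. 5238.095ms @ 44/7 + 238.095ms (2/7)
12. 5476.19ms @ 46/7 + 238.095ms (2/7)
13. 5714.286ms @ 48/7 + 714.286ms (6/7)
14. 6428.571ms @ 54/7 + 238.095ms (2/7)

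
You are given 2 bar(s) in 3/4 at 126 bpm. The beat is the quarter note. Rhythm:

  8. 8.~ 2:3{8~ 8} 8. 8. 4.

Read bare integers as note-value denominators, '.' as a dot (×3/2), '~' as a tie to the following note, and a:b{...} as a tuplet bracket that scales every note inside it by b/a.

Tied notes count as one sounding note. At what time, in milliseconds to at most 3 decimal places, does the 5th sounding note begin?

note 5 onset = 9/2b = 2142.857ms

1. 0.0ms @ 0 + 357.143ms (3/4)
2. 357.143ms @ 3/4 + 1071.429ms (9/4)
3. 1428.571ms @ 3 + 357.143ms (3/4)
4. 1785.714ms @ 15/4 + 357.143ms (3/4)
5. 2142.857ms @ 9/2 + 714.286ms (3/2)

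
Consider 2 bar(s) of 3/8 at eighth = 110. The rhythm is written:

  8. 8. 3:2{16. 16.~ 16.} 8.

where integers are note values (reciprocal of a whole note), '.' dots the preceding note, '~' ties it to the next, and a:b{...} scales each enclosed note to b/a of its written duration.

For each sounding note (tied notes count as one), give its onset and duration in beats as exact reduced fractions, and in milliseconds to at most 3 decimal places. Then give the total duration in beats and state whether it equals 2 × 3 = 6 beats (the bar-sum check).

1) 0.0ms=0b +818.182ms=3/2b
2) 818.182ms=3/2b +818.182ms=3/2b
3) 1636.364ms=3b +272.727ms=1/2b
4) 1909.091ms=7/2b +545.455ms=1b
5) 2454.545ms=9/2b +818.182ms=3/2b
Σ=6b of 6 (110bpm 3/8) — PASS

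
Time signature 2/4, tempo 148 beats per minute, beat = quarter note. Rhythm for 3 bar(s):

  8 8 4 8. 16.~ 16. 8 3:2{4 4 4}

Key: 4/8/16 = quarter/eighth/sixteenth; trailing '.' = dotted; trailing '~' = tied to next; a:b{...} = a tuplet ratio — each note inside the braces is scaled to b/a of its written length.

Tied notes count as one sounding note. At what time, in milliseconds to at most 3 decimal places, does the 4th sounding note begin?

note 4 onset = 2b = 810.811ms

1. 0.0ms @ 0 + 202.703ms (1/2)
2. 202.703ms @ 1/2 + 202.703ms (1/2)
3. 405.405ms @ 1 + 405.405ms (1)
4. 810.811ms @ 2 + 304.054ms (3/4)
5. 1114.865ms @ 11/4 + 304.054ms (3/4)
6. 1418.919ms @ 7/2 + 202.703ms (1/2)
7. 1621.622ms @ 4 + 270.27ms (2/3)
8. 1891.892ms @ 14/3 + 270.27ms (2/3)
9. 2162.162ms @ 16/3 + 270.27ms (2/3)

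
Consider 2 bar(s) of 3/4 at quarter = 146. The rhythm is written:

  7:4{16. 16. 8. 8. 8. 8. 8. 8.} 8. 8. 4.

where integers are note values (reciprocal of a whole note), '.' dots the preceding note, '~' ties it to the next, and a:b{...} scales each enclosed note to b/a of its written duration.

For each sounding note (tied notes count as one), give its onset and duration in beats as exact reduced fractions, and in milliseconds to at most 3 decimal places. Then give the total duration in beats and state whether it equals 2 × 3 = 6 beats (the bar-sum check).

1) 0.0ms=0b +88.063ms=3/14b
2) 88.063ms=3/14b +88.063ms=3/14b
3) 176.125ms=3/7b +176.125ms=3/7b
4) 352.25ms=6/7b +176.125ms=3/7b
5) 528.376ms=9/7b +176.125ms=3/7b
6) 704.501ms=12/7b +176.125ms=3/7b
7) 880.626ms=15/7b +176.125ms=3/7b
8) 1056.751ms=18/7b +176.125ms=3/7b
9) 1232.877ms=3b +308.219ms=3/4b
10) 1541.096ms=15/4b +308.219ms=3/4b
11) 1849.315ms=9/2b +616.438ms=3/2b
Σ=6b of 6 (146bpm 3/4) — PASS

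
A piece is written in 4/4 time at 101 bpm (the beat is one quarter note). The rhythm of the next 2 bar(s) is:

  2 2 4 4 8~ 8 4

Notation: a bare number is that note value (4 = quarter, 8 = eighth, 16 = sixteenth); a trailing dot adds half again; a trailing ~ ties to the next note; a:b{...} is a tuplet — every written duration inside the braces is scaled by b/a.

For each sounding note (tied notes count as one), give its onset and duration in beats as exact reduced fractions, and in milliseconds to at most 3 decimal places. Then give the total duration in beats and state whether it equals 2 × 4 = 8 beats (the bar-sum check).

1) 0.0ms=0b +1188.119ms=2b
2) 1188.119ms=2b +1188.119ms=2b
3) 2376.238ms=4b +594.059ms=1b
4) 2970.297ms=5b +594.059ms=1b
5) 3564.356ms=6b +594.059ms=1b
6) 4158.416ms=7b +594.059ms=1b
Σ=8b of 8 (101bpm 4/4) — PASS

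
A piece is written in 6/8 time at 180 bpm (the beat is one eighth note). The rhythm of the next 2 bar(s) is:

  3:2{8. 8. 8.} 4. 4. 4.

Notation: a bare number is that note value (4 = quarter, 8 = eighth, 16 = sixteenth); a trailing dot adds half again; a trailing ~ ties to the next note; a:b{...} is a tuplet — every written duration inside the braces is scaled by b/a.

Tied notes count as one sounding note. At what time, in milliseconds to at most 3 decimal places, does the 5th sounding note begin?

1. 0.0ms @ 0 + 333.333ms (1)
2. 333.333ms @ 1 + 333.333ms (1)
3. 666.667ms @ 2 + 333.333ms (1)
4. 1000.0ms @ 3 + 1000.0ms (3)
5. 2000.0ms @ 6 + 1000.0ms (3)
6. 3000.0ms @ 9 + 1000.0ms (3)

note 5 onset = 6b = 2000.0ms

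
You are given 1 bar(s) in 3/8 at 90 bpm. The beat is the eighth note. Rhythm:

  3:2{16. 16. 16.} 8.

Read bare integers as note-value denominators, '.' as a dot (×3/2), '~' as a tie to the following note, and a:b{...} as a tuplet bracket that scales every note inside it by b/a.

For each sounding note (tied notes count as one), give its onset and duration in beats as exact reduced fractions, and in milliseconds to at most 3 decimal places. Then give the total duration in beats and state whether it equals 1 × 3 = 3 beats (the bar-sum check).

1) 0.0ms=0b +333.333ms=1/2b
2) 333.333ms=1/2b +333.333ms=1/2b
3) 666.667ms=1b +333.333ms=1/2b
4) 1000.0ms=3/2b +1000.0ms=3/2b
Σ=3b of 3 (90bpm 3/8) — PASS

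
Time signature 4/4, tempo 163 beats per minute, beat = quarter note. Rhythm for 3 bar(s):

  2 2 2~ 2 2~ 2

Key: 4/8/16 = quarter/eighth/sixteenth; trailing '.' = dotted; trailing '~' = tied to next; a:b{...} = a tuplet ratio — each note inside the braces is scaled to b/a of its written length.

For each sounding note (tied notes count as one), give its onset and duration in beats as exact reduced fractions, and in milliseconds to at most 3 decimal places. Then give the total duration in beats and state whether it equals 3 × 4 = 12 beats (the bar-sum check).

1) 0.0ms=0b +736.196ms=2b
2) 736.196ms=2b +736.196ms=2b
3) 1472.393ms=4b +1472.393ms=4b
4) 2944.785ms=8b +1472.393ms=4b
Σ=12b of 12 (163bpm 4/4) — PASS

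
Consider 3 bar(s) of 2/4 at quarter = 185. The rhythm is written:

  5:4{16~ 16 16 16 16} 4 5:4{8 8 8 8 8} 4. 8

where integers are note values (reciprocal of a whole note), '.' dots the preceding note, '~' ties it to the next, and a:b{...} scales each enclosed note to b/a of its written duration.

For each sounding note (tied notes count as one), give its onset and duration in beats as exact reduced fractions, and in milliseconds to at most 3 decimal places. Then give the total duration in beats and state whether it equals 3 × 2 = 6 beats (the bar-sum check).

1) 0.0ms=0b +129.73ms=2/5b
2) 129.73ms=2/5b +64.865ms=1/5b
3) 194.595ms=3/5b +64.865ms=1/5b
4) 259.459ms=4/5b +64.865ms=1/5b
5) 324.324ms=1b +324.324ms=1b
6) 648.649ms=2b +129.73ms=2/5b
7) 778.378ms=12/5b +129.73ms=2/5b
8) 908.108ms=14/5b +129.73ms=2/5b
9) 1037.838ms=16/5b +129.73ms=2/5b
10) 1167.568ms=18/5b +129.73ms=2/5b
11) 1297.297ms=4b +486.486ms=3/2b
12) 1783.784ms=11/2b +162.162ms=1/2b
Σ=6b of 6 (185bpm 2/4) — PASS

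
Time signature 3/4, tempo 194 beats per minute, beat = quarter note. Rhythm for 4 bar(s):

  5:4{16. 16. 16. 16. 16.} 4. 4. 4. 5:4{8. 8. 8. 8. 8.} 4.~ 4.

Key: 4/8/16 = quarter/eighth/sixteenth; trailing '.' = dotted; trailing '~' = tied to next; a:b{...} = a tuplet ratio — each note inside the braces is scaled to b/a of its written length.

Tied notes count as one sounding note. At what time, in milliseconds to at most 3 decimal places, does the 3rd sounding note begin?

note 3 onset = 3/5b = 185.567ms

1. 0.0ms @ 0 + 92.784ms (3/10)
2. 92.784ms @ 3/10 + 92.784ms (3/10)
3. 185.567ms @ 3/5 + 92.784ms (3/10)
4. 278.351ms @ 9/10 + 92.784ms (3/10)
5. 371.134ms @ 6/5 + 92.784ms (3/10)
6. 463.918ms @ 3/2 + 463.918ms (3/2)
7. 927.835ms @ 3 + 463.918ms (3/2)
8. 1391.753ms @ 9/2 + 463.918ms (3/2)
9. 1855.67ms @ 6 + 185.567ms (3/5)
10. 2041.237ms @ 33/5 + 185.567ms (3/5)
11. 2226.804ms @ 36/5 + 185.567ms (3/5)
12. 2412.371ms @ 39/5 + 185.567ms (3/5)
13. 2597.938ms @ 42/5 + 185.567ms (3/5)
14. 2783.505ms @ 9 + 927.835ms (3)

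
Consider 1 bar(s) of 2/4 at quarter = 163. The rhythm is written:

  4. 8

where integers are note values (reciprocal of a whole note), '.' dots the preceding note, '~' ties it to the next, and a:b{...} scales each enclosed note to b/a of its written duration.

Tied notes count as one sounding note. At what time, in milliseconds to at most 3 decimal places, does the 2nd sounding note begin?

1. 0.0ms @ 0 + 552.147ms (3/2)
2. 552.147ms @ 3/2 + 184.049ms (1/2)

note 2 onset = 3/2b = 552.147ms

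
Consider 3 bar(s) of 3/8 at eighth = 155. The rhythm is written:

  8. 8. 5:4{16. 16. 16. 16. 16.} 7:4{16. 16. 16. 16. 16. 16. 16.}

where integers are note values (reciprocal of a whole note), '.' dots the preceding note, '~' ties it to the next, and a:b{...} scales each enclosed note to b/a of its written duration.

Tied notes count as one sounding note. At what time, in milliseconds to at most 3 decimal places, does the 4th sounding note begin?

note 4 onset = 18/5b = 1393.548ms

1. 0.0ms @ 0 + 580.645ms (3/2)
2. 580.645ms @ 3/2 + 580.645ms (3/2)
3. 1161.29ms @ 3 + 232.258ms (3/5)
4. 1393.548ms @ 18/5 + 232.258ms (3/5)
5. 1625.806ms @ 21/5 + 232.258ms (3/5)
6. 1858.065ms @ 24/5 + 232.258ms (3/5)
7. 2090.323ms @ 27/5 + 232.258ms (3/5)
8. 2322.581ms @ 6 + 165.899ms (3/7)
9. 2488.479ms @ 45/7 + 165.899ms (3/7)
10. 2654.378ms @ 48/7 + 165.899ms (3/7)
11. 2820.276ms @ 51/7 + 165.899ms (3/7)
12. 2986.175ms @ 54/7 + 165.899ms (3/7)
13. 3152.074ms @ 57/7 + 165.899ms (3/7)
14. 3317.972ms @ 60/7 + 165.899ms (3/7)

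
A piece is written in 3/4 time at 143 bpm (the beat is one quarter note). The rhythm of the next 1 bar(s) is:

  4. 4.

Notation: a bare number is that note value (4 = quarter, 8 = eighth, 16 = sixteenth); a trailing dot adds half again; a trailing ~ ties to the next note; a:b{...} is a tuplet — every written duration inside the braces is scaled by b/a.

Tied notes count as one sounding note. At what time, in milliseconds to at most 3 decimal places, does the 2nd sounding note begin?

1. 0.0ms @ 0 + 629.371ms (3/2)
2. 629.371ms @ 3/2 + 629.371ms (3/2)

note 2 onset = 3/2b = 629.371ms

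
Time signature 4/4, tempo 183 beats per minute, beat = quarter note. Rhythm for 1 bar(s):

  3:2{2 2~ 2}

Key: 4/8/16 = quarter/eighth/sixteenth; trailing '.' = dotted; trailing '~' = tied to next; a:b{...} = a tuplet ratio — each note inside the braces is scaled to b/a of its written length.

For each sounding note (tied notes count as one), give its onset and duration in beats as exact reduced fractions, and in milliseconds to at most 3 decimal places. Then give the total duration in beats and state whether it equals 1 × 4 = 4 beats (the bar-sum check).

1) 0.0ms=0b +437.158ms=4/3b
2) 437.158ms=4/3b +874.317ms=8/3b
Σ=4b of 4 (183bpm 4/4) — PASS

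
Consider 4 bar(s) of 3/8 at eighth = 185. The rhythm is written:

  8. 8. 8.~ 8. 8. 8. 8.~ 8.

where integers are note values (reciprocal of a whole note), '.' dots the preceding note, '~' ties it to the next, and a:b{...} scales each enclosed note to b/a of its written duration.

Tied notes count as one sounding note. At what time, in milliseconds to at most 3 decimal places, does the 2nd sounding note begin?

note 2 onset = 3/2b = 486.486ms

1. 0.0ms @ 0 + 486.486ms (3/2)
2. 486.486ms @ 3/2 + 486.486ms (3/2)
3. 972.973ms @ 3 + 972.973ms (3)
4. 1945.946ms @ 6 + 486.486ms (3/2)
5. 2432.432ms @ 15/2 + 486.486ms (3/2)
6. 2918.919ms @ 9 + 972.973ms (3)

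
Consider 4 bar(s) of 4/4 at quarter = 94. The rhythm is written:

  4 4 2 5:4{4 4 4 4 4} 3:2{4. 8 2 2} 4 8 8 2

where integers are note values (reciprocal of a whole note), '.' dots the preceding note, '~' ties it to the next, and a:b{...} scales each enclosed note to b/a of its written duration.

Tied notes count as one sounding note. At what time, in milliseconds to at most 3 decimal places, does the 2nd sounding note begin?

note 2 onset = 1b = 638.298ms

1. 0.0ms @ 0 + 638.298ms (1)
2. 638.298ms @ 1 + 638.298ms (1)
3. 1276.596ms @ 2 + 1276.596ms (2)
4. 2553.191ms @ 4 + 510.638ms (4/5)
5. 3063.83ms @ 24/5 + 510.638ms (4/5)
6. 3574.468ms @ 28/5 + 510.638ms (4/5)
7. 4085.106ms @ 32/5 + 510.638ms (4/5)
8. 4595.745ms @ 36/5 + 510.638ms (4/5)
9. 5106.383ms @ 8 + 638.298ms (1)
10. 5744.681ms @ 9 + 212.766ms (1/3)
11. 5957.447ms @ 28/3 + 851.064ms (4/3)
12. 6808.511ms @ 32/3 + 851.064ms (4/3)
13. 7659.574ms @ 12 + 638.298ms (1)
14. 8297.872ms @ 13 + 319.149ms (1/2)
15. 8617.021ms @ 27/2 + 319.149ms (1/2)
16. 8936.17ms @ 14 + 1276.596ms (2)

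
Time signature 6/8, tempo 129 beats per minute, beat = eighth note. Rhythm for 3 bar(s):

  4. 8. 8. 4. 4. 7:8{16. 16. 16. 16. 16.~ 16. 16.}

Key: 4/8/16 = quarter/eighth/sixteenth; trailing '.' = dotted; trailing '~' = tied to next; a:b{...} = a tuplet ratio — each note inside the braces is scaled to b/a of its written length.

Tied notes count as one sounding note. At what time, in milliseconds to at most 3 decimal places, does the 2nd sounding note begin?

note 2 onset = 3b = 1395.349ms

1. 0.0ms @ 0 + 1395.349ms (3)
2. 1395.349ms @ 3 + 697.674ms (3/2)
3. 2093.023ms @ 9/2 + 697.674ms (3/2)
4. 2790.698ms @ 6 + 1395.349ms (3)
5. 4186.047ms @ 9 + 1395.349ms (3)
6. 5581.395ms @ 12 + 398.671ms (6/7)
7. 5980.066ms @ 90/7 + 398.671ms (6/7)
8. 6378.738ms @ 96/7 + 398.671ms (6/7)
9. 6777.409ms @ 102/7 + 398.671ms (6/7)
10. 7176.08ms @ 108/7 + 797.342ms (12/7)
11. 7973.422ms @ 120/7 + 398.671ms (6/7)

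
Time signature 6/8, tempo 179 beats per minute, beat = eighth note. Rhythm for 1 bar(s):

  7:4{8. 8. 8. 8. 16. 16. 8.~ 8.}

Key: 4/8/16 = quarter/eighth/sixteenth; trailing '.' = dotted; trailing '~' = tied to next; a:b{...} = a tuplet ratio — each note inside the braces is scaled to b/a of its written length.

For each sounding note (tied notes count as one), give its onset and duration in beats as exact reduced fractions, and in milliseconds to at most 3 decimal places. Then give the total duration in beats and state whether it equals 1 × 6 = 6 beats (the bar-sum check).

1) 0.0ms=0b +287.31ms=6/7b
2) 287.31ms=6/7b +287.31ms=6/7b
3) 574.621ms=12/7b +287.31ms=6/7b
4) 861.931ms=18/7b +287.31ms=6/7b
5) 1149.242ms=24/7b +143.655ms=3/7b
6) 1292.897ms=27/7b +143.655ms=3/7b
7) 1436.552ms=30/7b +574.621ms=12/7b
Σ=6b of 6 (179bpm 6/8) — PASS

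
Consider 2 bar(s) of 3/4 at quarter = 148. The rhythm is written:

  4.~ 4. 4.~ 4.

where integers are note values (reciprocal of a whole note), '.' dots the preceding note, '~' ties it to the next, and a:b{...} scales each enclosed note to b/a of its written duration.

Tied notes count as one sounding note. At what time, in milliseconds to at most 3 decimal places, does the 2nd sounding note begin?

note 2 onset = 3b = 1216.216ms

1. 0.0ms @ 0 + 1216.216ms (3)
2. 1216.216ms @ 3 + 1216.216ms (3)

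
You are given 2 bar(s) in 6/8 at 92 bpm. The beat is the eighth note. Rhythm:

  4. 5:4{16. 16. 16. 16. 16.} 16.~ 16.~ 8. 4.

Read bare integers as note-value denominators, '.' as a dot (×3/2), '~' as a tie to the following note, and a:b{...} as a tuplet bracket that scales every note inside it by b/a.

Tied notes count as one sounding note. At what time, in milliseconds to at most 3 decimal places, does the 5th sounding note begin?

note 5 onset = 24/5b = 3130.435ms

1. 0.0ms @ 0 + 1956.522ms (3)
2. 1956.522ms @ 3 + 391.304ms (3/5)
3. 2347.826ms @ 18/5 + 391.304ms (3/5)
4. 2739.13ms @ 21/5 + 391.304ms (3/5)
5. 3130.435ms @ 24/5 + 391.304ms (3/5)
6. 3521.739ms @ 27/5 + 391.304ms (3/5)
7. 3913.043ms @ 6 + 1956.522ms (3)
8. 5869.565ms @ 9 + 1956.522ms (3)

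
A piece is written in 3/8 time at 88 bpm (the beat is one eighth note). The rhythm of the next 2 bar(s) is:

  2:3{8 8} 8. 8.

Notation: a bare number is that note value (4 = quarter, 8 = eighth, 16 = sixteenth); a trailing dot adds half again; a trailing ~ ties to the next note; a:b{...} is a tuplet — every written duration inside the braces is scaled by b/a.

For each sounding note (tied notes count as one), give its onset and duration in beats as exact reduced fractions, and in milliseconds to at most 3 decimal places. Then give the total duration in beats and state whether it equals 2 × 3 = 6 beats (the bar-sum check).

1) 0.0ms=0b +1022.727ms=3/2b
2) 1022.727ms=3/2b +1022.727ms=3/2b
3) 2045.455ms=3b +1022.727ms=3/2b
4) 3068.182ms=9/2b +1022.727ms=3/2b
Σ=6b of 6 (88bpm 3/8) — PASS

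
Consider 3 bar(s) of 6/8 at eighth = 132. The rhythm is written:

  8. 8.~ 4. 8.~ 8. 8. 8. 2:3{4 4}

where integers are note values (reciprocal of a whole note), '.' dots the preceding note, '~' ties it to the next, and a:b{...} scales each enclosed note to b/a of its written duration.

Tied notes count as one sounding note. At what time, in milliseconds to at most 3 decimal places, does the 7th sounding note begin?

note 7 onset = 15b = 6818.182ms

1. 0.0ms @ 0 + 681.818ms (3/2)
2. 681.818ms @ 3/2 + 2045.455ms (9/2)
3. 2727.273ms @ 6 + 1363.636ms (3)
4. 4090.909ms @ 9 + 681.818ms (3/2)
5. 4772.727ms @ 21/2 + 681.818ms (3/2)
6. 5454.545ms @ 12 + 1363.636ms (3)
7. 6818.182ms @ 15 + 1363.636ms (3)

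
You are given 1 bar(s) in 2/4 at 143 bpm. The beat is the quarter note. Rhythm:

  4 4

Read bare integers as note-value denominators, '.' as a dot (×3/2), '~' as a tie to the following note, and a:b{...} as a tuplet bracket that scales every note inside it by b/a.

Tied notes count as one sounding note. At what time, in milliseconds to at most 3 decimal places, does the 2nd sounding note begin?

note 2 onset = 1b = 419.58ms

1. 0.0ms @ 0 + 419.58ms (1)
2. 419.58ms @ 1 + 419.58ms (1)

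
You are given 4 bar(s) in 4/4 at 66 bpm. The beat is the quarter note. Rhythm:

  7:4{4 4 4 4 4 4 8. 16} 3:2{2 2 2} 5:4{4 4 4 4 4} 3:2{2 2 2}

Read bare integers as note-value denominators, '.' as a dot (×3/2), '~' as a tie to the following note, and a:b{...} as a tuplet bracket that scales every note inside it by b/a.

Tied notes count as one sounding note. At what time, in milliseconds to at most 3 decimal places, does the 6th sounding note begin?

1. 0.0ms @ 0 + 519.481ms (4/7)
2. 519.481ms @ 4/7 + 519.481ms (4/7)
3. 1038.961ms @ 8/7 + 519.481ms (4/7)
4. 1558.442ms @ 12/7 + 519.481ms (4/7)
5. 2077.922ms @ 16/7 + 519.481ms (4/7)
6. 2597.403ms @ 20/7 + 519.481ms (4/7)
7. 3116.883ms @ 24/7 + 389.61ms (3/7)
8. 3506.494ms @ 27/7 + 129.87ms (1/7)
9. 3636.364ms @ 4 + 1212.121ms (4/3)
10. 4848.485ms @ 16/3 + 1212.121ms (4/3)
11. 6060.606ms @ 20/3 + 1212.121ms (4/3)
12. 7272.727ms @ 8 + 727.273ms (4/5)
13. 8000.0ms @ 44/5 + 727.273ms (4/5)
14. 8727.273ms @ 48/5 + 727.273ms (4/5)
15. 9454.545ms @ 52/5 + 727.273ms (4/5)
16. 10181.818ms @ 56/5 + 727.273ms (4/5)
17. 10909.091ms @ 12 + 1212.121ms (4/3)
18. 12121.212ms @ 40/3 + 1212.121ms (4/3)
19. 13333.333ms @ 44/3 + 1212.121ms (4/3)

note 6 onset = 20/7b = 2597.403ms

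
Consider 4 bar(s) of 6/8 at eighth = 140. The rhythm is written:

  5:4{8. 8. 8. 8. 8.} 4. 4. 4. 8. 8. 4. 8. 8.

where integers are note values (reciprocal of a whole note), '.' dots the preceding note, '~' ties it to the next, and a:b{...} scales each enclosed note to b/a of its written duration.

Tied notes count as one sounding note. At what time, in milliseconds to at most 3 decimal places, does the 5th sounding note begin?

1. 0.0ms @ 0 + 514.286ms (6/5)
2. 514.286ms @ 6/5 + 514.286ms (6/5)
3. 1028.571ms @ 12/5 + 514.286ms (6/5)
4. 1542.857ms @ 18/5 + 514.286ms (6/5)
5. 2057.143ms @ 24/5 + 514.286ms (6/5)
6. 2571.429ms @ 6 + 1285.714ms (3)
7. 3857.143ms @ 9 + 1285.714ms (3)
8. 5142.857ms @ 12 + 1285.714ms (3)
9. 6428.571ms @ 15 + 642.857ms (3/2)
10. 7071.429ms @ 33/2 + 642.857ms (3/2)
11. 7714.286ms @ 18 + 1285.714ms (3)
12. 9000.0ms @ 21 + 642.857ms (3/2)
13. 9642.857ms @ 45/2 + 642.857ms (3/2)

note 5 onset = 24/5b = 2057.143ms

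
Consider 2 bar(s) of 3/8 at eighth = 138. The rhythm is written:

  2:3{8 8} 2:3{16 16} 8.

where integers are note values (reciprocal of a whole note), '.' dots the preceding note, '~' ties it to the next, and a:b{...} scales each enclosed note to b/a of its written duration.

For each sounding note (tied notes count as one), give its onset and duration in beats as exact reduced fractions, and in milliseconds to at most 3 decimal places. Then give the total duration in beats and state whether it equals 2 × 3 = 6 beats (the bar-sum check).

1) 0.0ms=0b +652.174ms=3/2b
2) 652.174ms=3/2b +652.174ms=3/2b
3) 1304.348ms=3b +326.087ms=3/4b
4) 1630.435ms=15/4b +326.087ms=3/4b
5) 1956.522ms=9/2b +652.174ms=3/2b
Σ=6b of 6 (138bpm 3/8) — PASS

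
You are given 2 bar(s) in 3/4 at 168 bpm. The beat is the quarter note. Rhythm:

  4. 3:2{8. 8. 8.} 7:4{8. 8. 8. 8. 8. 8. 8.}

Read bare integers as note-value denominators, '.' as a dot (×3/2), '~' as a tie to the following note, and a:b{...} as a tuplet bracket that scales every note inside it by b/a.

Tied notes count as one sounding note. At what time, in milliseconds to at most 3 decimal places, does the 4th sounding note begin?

1. 0.0ms @ 0 + 535.714ms (3/2)
2. 535.714ms @ 3/2 + 178.571ms (1/2)
3. 714.286ms @ 2 + 178.571ms (1/2)
4. 892.857ms @ 5/2 + 178.571ms (1/2)
5. 1071.429ms @ 3 + 153.061ms (3/7)
6. 1224.49ms @ 24/7 + 153.061ms (3/7)
7. 1377.551ms @ 27/7 + 153.061ms (3/7)
8. 1530.612ms @ 30/7 + 153.061ms (3/7)
9. 1683.673ms @ 33/7 + 153.061ms (3/7)
10. 1836.735ms @ 36/7 + 153.061ms (3/7)
11. 1989.796ms @ 39/7 + 153.061ms (3/7)

note 4 onset = 5/2b = 892.857ms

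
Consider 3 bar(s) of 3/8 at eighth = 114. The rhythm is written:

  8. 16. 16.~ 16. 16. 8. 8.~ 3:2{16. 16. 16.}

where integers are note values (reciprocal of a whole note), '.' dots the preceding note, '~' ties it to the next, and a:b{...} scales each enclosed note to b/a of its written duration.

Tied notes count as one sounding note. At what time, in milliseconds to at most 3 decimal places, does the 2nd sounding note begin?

1. 0.0ms @ 0 + 789.474ms (3/2)
2. 789.474ms @ 3/2 + 394.737ms (3/4)
3. 1184.211ms @ 9/4 + 789.474ms (3/2)
4. 1973.684ms @ 15/4 + 394.737ms (3/4)
5. 2368.421ms @ 9/2 + 789.474ms (3/2)
6. 3157.895ms @ 6 + 1052.632ms (2)
7. 4210.526ms @ 8 + 263.158ms (1/2)
8. 4473.684ms @ 17/2 + 263.158ms (1/2)

note 2 onset = 3/2b = 789.474ms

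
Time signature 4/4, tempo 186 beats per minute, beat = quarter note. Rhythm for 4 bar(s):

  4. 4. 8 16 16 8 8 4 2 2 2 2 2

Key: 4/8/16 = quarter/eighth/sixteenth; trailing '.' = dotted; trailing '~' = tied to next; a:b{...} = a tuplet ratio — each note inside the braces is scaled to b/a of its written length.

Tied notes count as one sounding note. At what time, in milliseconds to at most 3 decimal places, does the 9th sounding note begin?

note 9 onset = 6b = 1935.484ms

1. 0.0ms @ 0 + 483.871ms (3/2)
2. 483.871ms @ 3/2 + 483.871ms (3/2)
3. 967.742ms @ 3 + 161.29ms (1/2)
4. 1129.032ms @ 7/2 + 80.645ms (1/4)
5. 1209.677ms @ 15/4 + 80.645ms (1/4)
6. 1290.323ms @ 4 + 161.29ms (1/2)
7. 1451.613ms @ 9/2 + 161.29ms (1/2)
8. 1612.903ms @ 5 + 322.581ms (1)
9. 1935.484ms @ 6 + 645.161ms (2)
10. 2580.645ms @ 8 + 645.161ms (2)
11. 3225.806ms @ 10 + 645.161ms (2)
12. 3870.968ms @ 12 + 645.161ms (2)
13. 4516.129ms @ 14 + 645.161ms (2)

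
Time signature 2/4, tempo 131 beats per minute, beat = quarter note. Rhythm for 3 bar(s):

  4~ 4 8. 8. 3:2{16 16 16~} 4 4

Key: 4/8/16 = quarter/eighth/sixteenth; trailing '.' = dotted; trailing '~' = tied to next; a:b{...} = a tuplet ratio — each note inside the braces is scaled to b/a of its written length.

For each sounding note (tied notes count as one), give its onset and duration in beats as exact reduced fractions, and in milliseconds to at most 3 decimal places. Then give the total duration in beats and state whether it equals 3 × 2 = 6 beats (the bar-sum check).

1) 0.0ms=0b +916.031ms=2b
2) 916.031ms=2b +343.511ms=3/4b
3) 1259.542ms=11/4b +343.511ms=3/4b
4) 1603.053ms=7/2b +76.336ms=1/6b
5) 1679.389ms=11/3b +76.336ms=1/6b
6) 1755.725ms=23/6b +534.351ms=7/6b
7) 2290.076ms=5b +458.015ms=1b
Σ=6b of 6 (131bpm 2/4) — PASS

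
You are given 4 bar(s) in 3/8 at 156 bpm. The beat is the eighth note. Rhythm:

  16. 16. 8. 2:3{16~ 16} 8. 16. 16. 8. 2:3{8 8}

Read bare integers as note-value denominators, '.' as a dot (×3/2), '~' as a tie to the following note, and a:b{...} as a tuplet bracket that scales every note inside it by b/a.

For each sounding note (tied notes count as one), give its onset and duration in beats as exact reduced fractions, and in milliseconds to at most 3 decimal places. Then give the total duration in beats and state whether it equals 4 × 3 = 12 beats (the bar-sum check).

1) 0.0ms=0b +288.462ms=3/4b
2) 288.462ms=3/4b +288.462ms=3/4b
3) 576.923ms=3/2b +576.923ms=3/2b
4) 1153.846ms=3b +576.923ms=3/2b
5) 1730.769ms=9/2b +576.923ms=3/2b
6) 2307.692ms=6b +288.462ms=3/4b
7) 2596.154ms=27/4b +288.462ms=3/4b
8) 2884.615ms=15/2b +576.923ms=3/2b
9) 3461.538ms=9b +576.923ms=3/2b
10) 4038.462ms=21/2b +576.923ms=3/2b
Σ=12b of 12 (156bpm 3/8) — PASS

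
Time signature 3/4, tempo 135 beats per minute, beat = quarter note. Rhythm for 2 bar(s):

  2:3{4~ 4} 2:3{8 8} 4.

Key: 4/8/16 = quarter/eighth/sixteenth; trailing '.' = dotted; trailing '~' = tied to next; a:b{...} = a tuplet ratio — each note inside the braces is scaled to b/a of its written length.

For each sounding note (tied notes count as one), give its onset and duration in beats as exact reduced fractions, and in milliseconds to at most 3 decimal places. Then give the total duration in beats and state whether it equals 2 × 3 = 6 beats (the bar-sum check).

1) 0.0ms=0b +1333.333ms=3b
2) 1333.333ms=3b +333.333ms=3/4b
3) 1666.667ms=15/4b +333.333ms=3/4b
4) 2000.0ms=9/2b +666.667ms=3/2b
Σ=6b of 6 (135bpm 3/4) — PASS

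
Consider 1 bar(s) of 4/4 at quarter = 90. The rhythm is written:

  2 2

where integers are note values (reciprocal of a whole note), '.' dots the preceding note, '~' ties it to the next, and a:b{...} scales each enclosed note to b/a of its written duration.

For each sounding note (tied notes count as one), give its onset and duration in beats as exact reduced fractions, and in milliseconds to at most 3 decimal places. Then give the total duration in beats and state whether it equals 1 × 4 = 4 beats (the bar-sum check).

1) 0.0ms=0b +1333.333ms=2b
2) 1333.333ms=2b +1333.333ms=2b
Σ=4b of 4 (90bpm 4/4) — PASS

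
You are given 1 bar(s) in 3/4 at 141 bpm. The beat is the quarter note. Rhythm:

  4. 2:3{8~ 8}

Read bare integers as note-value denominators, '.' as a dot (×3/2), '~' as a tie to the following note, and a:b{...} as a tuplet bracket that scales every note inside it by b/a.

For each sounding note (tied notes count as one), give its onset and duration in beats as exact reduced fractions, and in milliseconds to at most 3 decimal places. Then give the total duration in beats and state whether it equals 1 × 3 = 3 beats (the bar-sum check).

1) 0.0ms=0b +638.298ms=3/2b
2) 638.298ms=3/2b +638.298ms=3/2b
Σ=3b of 3 (141bpm 3/4) — PASS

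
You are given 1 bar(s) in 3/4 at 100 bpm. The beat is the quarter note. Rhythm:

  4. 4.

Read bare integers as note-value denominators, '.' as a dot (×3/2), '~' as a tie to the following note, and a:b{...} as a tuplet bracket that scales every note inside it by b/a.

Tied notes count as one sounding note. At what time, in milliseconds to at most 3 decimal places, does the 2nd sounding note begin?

note 2 onset = 3/2b = 900.0ms

1. 0.0ms @ 0 + 900.0ms (3/2)
2. 900.0ms @ 3/2 + 900.0ms (3/2)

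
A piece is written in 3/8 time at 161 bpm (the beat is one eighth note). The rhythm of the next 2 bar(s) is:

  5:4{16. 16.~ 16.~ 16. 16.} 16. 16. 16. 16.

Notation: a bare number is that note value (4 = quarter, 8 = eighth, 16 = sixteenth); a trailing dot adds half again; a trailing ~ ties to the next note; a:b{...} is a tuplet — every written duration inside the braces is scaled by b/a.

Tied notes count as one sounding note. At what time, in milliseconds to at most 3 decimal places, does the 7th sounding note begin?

note 7 onset = 21/4b = 1956.522ms

1. 0.0ms @ 0 + 223.602ms (3/5)
2. 223.602ms @ 3/5 + 670.807ms (9/5)
3. 894.41ms @ 12/5 + 223.602ms (3/5)
4. 1118.012ms @ 3 + 279.503ms (3/4)
5. 1397.516ms @ 15/4 + 279.503ms (3/4)
6. 1677.019ms @ 9/2 + 279.503ms (3/4)
7. 1956.522ms @ 21/4 + 279.503ms (3/4)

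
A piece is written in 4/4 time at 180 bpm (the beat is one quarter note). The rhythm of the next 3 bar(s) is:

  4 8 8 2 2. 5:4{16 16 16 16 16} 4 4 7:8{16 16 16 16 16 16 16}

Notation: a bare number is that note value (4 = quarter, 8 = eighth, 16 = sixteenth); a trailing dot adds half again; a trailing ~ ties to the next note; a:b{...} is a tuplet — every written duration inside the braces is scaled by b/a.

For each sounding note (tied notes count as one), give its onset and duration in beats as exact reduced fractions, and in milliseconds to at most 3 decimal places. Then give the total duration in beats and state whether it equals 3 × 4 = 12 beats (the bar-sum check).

1) 0.0ms=0b +333.333ms=1b
2) 333.333ms=1b +166.667ms=1/2b
3) 500.0ms=3/2b +166.667ms=1/2b
4) 666.667ms=2b +666.667ms=2b
5) 1333.333ms=4b +1000.0ms=3b
6) 2333.333ms=7b +66.667ms=1/5b
7) 2400.0ms=36/5b +66.667ms=1/5b
8) 2466.667ms=37/5b +66.667ms=1/5b
9) 2533.333ms=38/5b +66.667ms=1/5b
10) 2600.0ms=39/5b +66.667ms=1/5b
11) 2666.667ms=8b +333.333ms=1b
12) 3000.0ms=9b +333.333ms=1b
13) 3333.333ms=10b +95.238ms=2/7b
14) 3428.571ms=72/7b +95.238ms=2/7b
15) 3523.81ms=74/7b +95.238ms=2/7b
16) 3619.048ms=76/7b +95.238ms=2/7b
17) 3714.286ms=78/7b +95.238ms=2/7b
18) 3809.524ms=80/7b +95.238ms=2/7b
19) 3904.762ms=82/7b +95.238ms=2/7b
Σ=12b of 12 (180bpm 4/4) — PASS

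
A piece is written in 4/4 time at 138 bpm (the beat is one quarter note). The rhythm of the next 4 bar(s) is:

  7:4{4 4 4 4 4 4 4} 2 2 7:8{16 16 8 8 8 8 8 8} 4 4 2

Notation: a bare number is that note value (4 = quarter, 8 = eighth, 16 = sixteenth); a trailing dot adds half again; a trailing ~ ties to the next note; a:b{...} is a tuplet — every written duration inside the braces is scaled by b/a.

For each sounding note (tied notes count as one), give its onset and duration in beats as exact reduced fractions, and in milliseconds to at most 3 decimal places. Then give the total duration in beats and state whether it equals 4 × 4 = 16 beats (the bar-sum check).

1) 0.0ms=0b +248.447ms=4/7b
2) 248.447ms=4/7b +248.447ms=4/7b
3) 496.894ms=8/7b +248.447ms=4/7b
4) 745.342ms=12/7b +248.447ms=4/7b
5) 993.789ms=16/7b +248.447ms=4/7b
6) 1242.236ms=20/7b +248.447ms=4/7b
7) 1490.683ms=24/7b +248.447ms=4/7b
8) 1739.13ms=4b +869.565ms=2b
9) 2608.696ms=6b +869.565ms=2b
10) 3478.261ms=8b +124.224ms=2/7b
11) 3602.484ms=58/7b +124.224ms=2/7b
12) 3726.708ms=60/7b +248.447ms=4/7b
13) 3975.155ms=64/7b +248.447ms=4/7b
14) 4223.602ms=68/7b +248.447ms=4/7b
15) 4472.05ms=72/7b +248.447ms=4/7b
16) 4720.497ms=76/7b +248.447ms=4/7b
17) 4968.944ms=80/7b +248.447ms=4/7b
18) 5217.391ms=12b +434.783ms=1b
19) 5652.174ms=13b +434.783ms=1b
20) 6086.957ms=14b +869.565ms=2b
Σ=16b of 16 (138bpm 4/4) — PASS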